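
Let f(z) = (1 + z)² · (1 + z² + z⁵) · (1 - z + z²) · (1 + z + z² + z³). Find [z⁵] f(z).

(1 + z)² has coefficients 1,2,1 for degrees 0…2.
(1 + z² + z⁵) has coefficients 1,0,1,0,0,1 for degrees 0…5.
Multiplying by (1 - z + z²) gives running coefficients 1,-1,2,-1,1,1 for degrees 0…5.
Finally multiplying by (1 + z + z² + z³), the product of all factors after the first has coefficients 1,0,2,1,1,3 for degrees 0…5.
[z⁵] = 1·3 + 2·1 + 1·1 = 6.

6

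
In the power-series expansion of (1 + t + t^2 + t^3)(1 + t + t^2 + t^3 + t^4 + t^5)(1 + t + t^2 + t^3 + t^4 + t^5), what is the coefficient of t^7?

(1 + t + t^2 + t^3) has coefficients 1,1,1,1 for degrees 0…3.
(1 + t + t^2 + t^3 + t^4 + t^5) has coefficients 1,1,1,1,1,1,0,0 for degrees 0…7.
Finally multiplying by (1 + t + t^2 + t^3 + t^4 + t^5), the product of all factors after the first has coefficients 1,2,3,4,5,6,5,4 for degrees 0…7.
[t^7] = 1·4 + 1·5 + 1·6 + 1·5 = 20.

20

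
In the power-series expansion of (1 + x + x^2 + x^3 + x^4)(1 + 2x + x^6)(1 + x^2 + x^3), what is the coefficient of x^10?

3

(1 + x + x^2 + x^3 + x^4) has coefficients 1,1,1,1,1 for degrees 0…4.
(1 + 2x + x^6) has coefficients 1,2,0,0,0,0,1,0,0,0,0 for degrees 0…10.
Finally multiplying by (1 + x^2 + x^3), the product of all factors after the first has coefficients 1,2,1,3,2,0,1,0,1,1,0 for degrees 0…10.
[x^10] = 1·0 + 1·1 + 1·1 + 1·0 + 1·1 = 3.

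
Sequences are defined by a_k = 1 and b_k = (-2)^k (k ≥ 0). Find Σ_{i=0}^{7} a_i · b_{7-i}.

This is [x^7] in the product of the two ordinary generating functions.
Σ = 1·(-128) + 1·64 + 1·(-32) + 1·16 + 1·(-8) + 1·4 + 1·(-2) + 1·1 = -85.

-85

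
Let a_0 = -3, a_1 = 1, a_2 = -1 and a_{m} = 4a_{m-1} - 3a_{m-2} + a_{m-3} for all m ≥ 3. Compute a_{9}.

The ordinary generating function has denominator 1 - 4q + 3q^2 - q^3.
Iterating the recurrence: a_0,…,a_{9} = -3, 1, -1, -10, -36, -115, -362, -1139, -3585, -11285.

-11285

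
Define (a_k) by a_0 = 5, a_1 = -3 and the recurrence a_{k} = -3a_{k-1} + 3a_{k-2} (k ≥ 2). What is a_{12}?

The ordinary generating function has denominator 1 + 3y - 3y^2.
Iterating the recurrence: a_0,…,a_{12} = 5, -3, 24, -81, 315, -1188, 4509, -17091, 64800, -245673, 931419, -3531276, 13388085.

13388085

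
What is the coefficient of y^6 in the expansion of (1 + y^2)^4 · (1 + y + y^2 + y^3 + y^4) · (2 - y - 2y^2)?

(1 + y^2)^4 has coefficients 1,0,4,0,6,0,4 for degrees 0…6.
(1 + y + y^2 + y^3 + y^4) has coefficients 1,1,1,1,1,0,0 for degrees 0…6.
Finally multiplying by (2 - y - 2y^2), the product of all factors after the first has coefficients 2,1,-1,-1,-1,-3,-2 for degrees 0…6.
[y^6] = 1·(-2) + 4·(-1) + 6·(-1) + 4·2 = -4.

-4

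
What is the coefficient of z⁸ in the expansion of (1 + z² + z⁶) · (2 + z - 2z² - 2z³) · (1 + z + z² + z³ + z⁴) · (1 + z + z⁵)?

-3

(1 + z² + z⁶) has coefficients 1,0,1,0,0,0,1 for degrees 0…6.
(2 + z - 2z² - 2z³) has coefficients 2,1,-2,-2,0,0,0,0,0 for degrees 0…8.
Multiplying by (1 + z + z² + z³ + z⁴) gives running coefficients 2,3,1,-1,-1,-3,-4,-2,0 for degrees 0…8.
Finally multiplying by (1 + z + z⁵), the product of all factors after the first has coefficients 2,5,4,0,-2,-2,-4,-5,-3 for degrees 0…8.
[z⁸] = 1·(-3) + 1·(-4) + 1·4 = -3.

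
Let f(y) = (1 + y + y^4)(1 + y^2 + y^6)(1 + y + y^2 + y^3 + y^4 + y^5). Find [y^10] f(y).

4

(1 + y + y^4) has coefficients 1,1,0,0,1 for degrees 0…4.
(1 + y^2 + y^6) has coefficients 1,0,1,0,0,0,1,0,0,0,0 for degrees 0…10.
Finally multiplying by (1 + y + y^2 + y^3 + y^4 + y^5), the product of all factors after the first has coefficients 1,1,2,2,2,2,2,2,1,1,1 for degrees 0…10.
[y^10] = 1·1 + 1·1 + 1·2 = 4.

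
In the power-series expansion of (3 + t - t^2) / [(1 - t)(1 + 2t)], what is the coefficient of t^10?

1537

The denominator gives the recurrence a_n = −a_(n−1) + 2a_(n−2) for n ≥ 3; the numerator fixes a_0 = 3, a_1 = -2, a_2 = 7.
Iterating: 3, -2, 7, -11, 25, -47, 97, -191, 385, -767, 1537, so a_10 = 1537.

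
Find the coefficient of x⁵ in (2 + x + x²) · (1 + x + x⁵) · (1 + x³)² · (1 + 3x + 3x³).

30

(2 + x + x²) has coefficients 2,1,1 for degrees 0…2.
(1 + x + x⁵) has coefficients 1,1,0,0,0,1 for degrees 0…5.
Multiplying by (1 + x³)² gives running coefficients 1,1,0,2,2,1 for degrees 0…5.
Finally multiplying by (1 + 3x + 3x³), the product of all factors after the first has coefficients 1,4,3,5,11,7 for degrees 0…5.
[x⁵] = 2·7 + 1·11 + 1·5 = 30.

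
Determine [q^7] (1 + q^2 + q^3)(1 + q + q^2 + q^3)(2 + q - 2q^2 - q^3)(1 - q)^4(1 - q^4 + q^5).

-8

(1 + q^2 + q^3) has coefficients 1,0,1,1 for degrees 0…3.
(1 + q + q^2 + q^3) has coefficients 1,1,1,1,0,0,0,0 for degrees 0…7.
Multiplying by (2 + q - 2q^2 - q^3) gives running coefficients 2,3,1,0,-2,-3,-1,0 for degrees 0…7.
Multiplying by (1 - q)^4 gives running coefficients 2,-5,1,6,-6,4,0,-6 for degrees 0…7.
Finally multiplying by (1 - q^4 + q^5), the product of all factors after the first has coefficients 2,-5,1,6,-8,11,-6,-11 for degrees 0…7.
[q^7] = 1·(-11) + 1·11 + 1·(-8) = -8.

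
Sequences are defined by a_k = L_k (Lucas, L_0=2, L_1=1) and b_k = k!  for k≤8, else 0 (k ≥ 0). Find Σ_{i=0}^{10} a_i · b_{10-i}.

148379

This is [x^10] in the product of the two ordinary generating functions.
Σ = 2·0 + 1·0 + 3·40320 + 4·5040 + 7·720 + 11·120 + 18·24 + 29·6 + 47·2 + 76·1 + 123·1 = 148379.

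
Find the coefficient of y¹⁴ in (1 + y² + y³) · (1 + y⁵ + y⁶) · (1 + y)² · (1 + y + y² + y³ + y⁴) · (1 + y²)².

59

(1 + y² + y³) has coefficients 1,0,1,1 for degrees 0…3.
(1 + y⁵ + y⁶) has coefficients 1,0,0,0,0,1,1,0,0,0,0,0,0,0,0 for degrees 0…14.
Multiplying by (1 + y)² gives running coefficients 1,2,1,0,0,1,3,3,1,0,0,0,0,0,0 for degrees 0…14.
Multiplying by (1 + y + y² + y³ + y⁴) gives running coefficients 1,3,4,4,4,4,5,7,8,8,7,4,1,0,0 for degrees 0…14.
Finally multiplying by (1 + y²)², the product of all factors after the first has coefficients 1,3,6,10,13,15,17,19,22,26,28,27,23,16,9 for degrees 0…14.
[y¹⁴] = 1·9 + 1·23 + 1·27 = 59.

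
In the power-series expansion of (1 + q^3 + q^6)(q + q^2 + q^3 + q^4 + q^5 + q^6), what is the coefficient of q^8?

2

(1 + q^3 + q^6) has coefficients 1,0,0,1,0,0,1 for degrees 0…6.
(q + q^2 + q^3 + q^4 + q^5 + q^6) has coefficients 0,1,1,1,1,1,1,0,0 for degrees 0…8.
[q^8] = 1·0 + 1·1 + 1·1 = 2.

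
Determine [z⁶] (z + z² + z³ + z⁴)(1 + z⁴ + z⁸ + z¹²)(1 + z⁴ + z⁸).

2

(z + z² + z³ + z⁴) has coefficients 0,1,1,1,1 for degrees 0…4.
(1 + z⁴ + z⁸ + z¹²) has coefficients 1,0,0,0,1,0,0 for degrees 0…6.
Finally multiplying by (1 + z⁴ + z⁸), the product of all factors after the first has coefficients 1,0,0,0,2,0,0 for degrees 0…6.
[z⁶] = 1·0 + 1·2 + 1·0 + 1·0 = 2.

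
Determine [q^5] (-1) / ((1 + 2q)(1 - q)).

21

The denominator gives the recurrence a_n = −a_(n−1) + 2a_(n−2) for n ≥ 3; the numerator fixes a_0 = -1, a_1 = 1, a_2 = -3.
Iterating: -1, 1, -3, 5, -11, 21, so a_5 = 21.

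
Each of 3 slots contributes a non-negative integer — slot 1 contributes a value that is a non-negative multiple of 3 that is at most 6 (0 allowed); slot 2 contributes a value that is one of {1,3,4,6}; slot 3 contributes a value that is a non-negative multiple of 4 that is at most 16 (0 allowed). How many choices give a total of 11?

The generating function for the choices is (1 + y³ + y⁶)·(y + y³ + y⁴ + y⁶)·(1 + y⁴ + y⁸ + y¹² + y¹⁶); the count is [y¹¹].
(1 + y³ + y⁶) has coefficients 1,0,0,1,0,0,1 for degrees 0…6.
(y + y³ + y⁴ + y⁶) has coefficients 0,1,0,1,1,0,1,0,0,0,0,0 for degrees 0…11.
Finally multiplying by (1 + y⁴ + y⁸ + y¹² + y¹⁶), the product of all factors after the first has coefficients 0,1,0,1,1,1,1,1,1,1,1,1 for degrees 0…11.
[y¹¹] = 1·1 + 1·1 + 1·1 = 3.

3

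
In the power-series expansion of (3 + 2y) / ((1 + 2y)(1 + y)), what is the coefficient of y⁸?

1023

The denominator gives the recurrence a_n = −3a_(n−1) − 2a_(n−2) for n ≥ 2; the numerator fixes a_0 = 3, a_1 = -7.
Iterating: 3, -7, 15, -31, 63, -127, 255, -511, 1023, so a_8 = 1023.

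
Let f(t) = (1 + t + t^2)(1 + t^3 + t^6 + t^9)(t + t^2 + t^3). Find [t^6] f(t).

(1 + t + t^2) has coefficients 1,1,1 for degrees 0…2.
(1 + t^3 + t^6 + t^9) has coefficients 1,0,0,1,0,0,1 for degrees 0…6.
Finally multiplying by (t + t^2 + t^3), the product of all factors after the first has coefficients 0,1,1,1,1,1,1 for degrees 0…6.
[t^6] = 1·1 + 1·1 + 1·1 = 3.

3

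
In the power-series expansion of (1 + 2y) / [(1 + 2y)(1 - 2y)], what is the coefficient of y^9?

512

The denominator gives the recurrence a_n = 4a_(n−2) for n ≥ 2; the numerator fixes a_0 = 1, a_1 = 2.
Iterating: 1, 2, 4, 8, 16, 32, 64, 128, 256, 512, so a_9 = 512.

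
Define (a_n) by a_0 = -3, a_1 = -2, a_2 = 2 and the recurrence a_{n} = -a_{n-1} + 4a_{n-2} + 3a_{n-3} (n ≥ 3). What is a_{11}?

The ordinary generating function has denominator 1 + y - 4y^2 - 3y^3.
Iterating the recurrence: a_0,…,a_{11} = -3, -2, 2, -19, 21, -91, 118, -419, 618, -1940, 3155, -9061.

-9061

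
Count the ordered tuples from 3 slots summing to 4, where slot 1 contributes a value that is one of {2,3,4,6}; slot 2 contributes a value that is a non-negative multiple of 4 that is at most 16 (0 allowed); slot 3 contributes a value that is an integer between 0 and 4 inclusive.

3

The generating function for the choices is (z² + z³ + z⁴ + z⁶)·(1 + z⁴ + z⁸ + z¹² + z¹⁶)·(1 + z + z² + z³ + z⁴); the count is [z⁴].
(z² + z³ + z⁴ + z⁶) has coefficients 0,0,1,1,1 for degrees 0…4.
(1 + z⁴ + z⁸ + z¹² + z¹⁶) has coefficients 1,0,0,0,1 for degrees 0…4.
Finally multiplying by (1 + z + z² + z³ + z⁴), the product of all factors after the first has coefficients 1,1,1,1,2 for degrees 0…4.
[z⁴] = 1·1 + 1·1 + 1·1 = 3.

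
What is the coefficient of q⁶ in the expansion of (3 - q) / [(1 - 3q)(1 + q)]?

1459

Partial fractions give a closed form: a_n = (2)·3^n + (1)·(-1)^n.
At n = 6: a_6 = 1459.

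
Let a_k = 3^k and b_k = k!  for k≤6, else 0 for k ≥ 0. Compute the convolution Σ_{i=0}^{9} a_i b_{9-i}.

69984

Write out a_i and b_{9-i} for i = 0,…,9 and sum the products.
Σ = 1·0 + 3·0 + 9·0 + 27·720 + 81·120 + 243·24 + 729·6 + 2187·2 + 6561·1 + 19683·1 = 69984.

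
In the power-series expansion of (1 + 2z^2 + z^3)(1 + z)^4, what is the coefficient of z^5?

(1 + 2z^2 + z^3) has coefficients 1,0,2,1 for degrees 0…3.
(1 + z)^4 has coefficients 1,4,6,4,1,0 for degrees 0…5.
[z^5] = 1·0 + 2·4 + 1·6 = 14.

14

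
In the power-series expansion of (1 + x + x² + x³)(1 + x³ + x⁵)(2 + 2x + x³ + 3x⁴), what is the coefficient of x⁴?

(1 + x + x² + x³) has coefficients 1,1,1,1 for degrees 0…3.
(1 + x³ + x⁵) has coefficients 1,0,0,1,0 for degrees 0…4.
Finally multiplying by (2 + 2x + x³ + 3x⁴), the product of all factors after the first has coefficients 2,2,0,3,5 for degrees 0…4.
[x⁴] = 1·5 + 1·3 + 1·0 + 1·2 = 10.

10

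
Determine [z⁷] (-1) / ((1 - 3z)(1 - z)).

Partial fractions give a closed form: a_n = (-3/2)·3^n + (1/2)·1^n.
At n = 7: a_7 = -3280.

-3280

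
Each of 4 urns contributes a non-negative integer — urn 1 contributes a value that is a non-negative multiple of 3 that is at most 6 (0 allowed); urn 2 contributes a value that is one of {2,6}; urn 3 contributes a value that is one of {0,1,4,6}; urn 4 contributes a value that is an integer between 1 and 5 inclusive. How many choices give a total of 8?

6

The generating function for the choices is (1 + y^3 + y^6)·(y^2 + y^6)·(1 + y + y^4 + y^6)·(y + y^2 + y^3 + y^4 + y^5); the count is [y^8].
(1 + y^3 + y^6) has coefficients 1,0,0,1,0,0,1 for degrees 0…6.
(y^2 + y^6) has coefficients 0,0,1,0,0,0,1,0,0 for degrees 0…8.
Multiplying by (1 + y + y^4 + y^6) gives running coefficients 0,0,1,1,0,0,2,1,1 for degrees 0…8.
Finally multiplying by (y + y^2 + y^3 + y^4 + y^5), the product of all factors after the first has coefficients 0,0,0,1,2,2,2,4,4 for degrees 0…8.
[y^8] = 1·4 + 1·2 + 1·0 = 6.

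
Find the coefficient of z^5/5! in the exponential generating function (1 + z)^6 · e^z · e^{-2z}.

The EGF product rule gives c_5 = Σ_{k_1+k_2+k_3=5} C(5; k_1,k_2,k_3) · ∏ g_i(k_i), where (1+z)^6 gives the falling factorial (6)_k; e^z gives (1)^k; e^{-2z} gives (-2)^k.
g_1(k) for k = 0…5: 1, 6, 30, 120, 360, 720.
g_2(k) for k = 0…5: 1, 1, 1, 1, 1, 1.
g_3(k) for k = 0…5: 1, -2, 4, -8, 16, -32.
First combine the last two factors: h(k) = Σ_j C(k,j)·g_2(j)·g_3(k−j) for k = 0…5: 1, -1, 1, -1, 1, -1.
c_5 = Σ_k C(5,k)·g_1(k)·h(5−k) = 1·1·(-1) + 5·6·1 + 10·30·(-1) + 10·120·1 + 5·360·(-1) + 1·720·1 = −1 + 30 − 300 + 1200 − 1800 + 720 = -151.

-151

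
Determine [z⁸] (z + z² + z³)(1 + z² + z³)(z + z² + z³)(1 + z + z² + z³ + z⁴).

(z + z² + z³) has coefficients 0,1,1,1 for degrees 0…3.
(1 + z² + z³) has coefficients 1,0,1,1,0,0,0,0,0 for degrees 0…8.
Multiplying by (z + z² + z³) gives running coefficients 0,1,1,2,2,2,1,0,0 for degrees 0…8.
Finally multiplying by (1 + z + z² + z³ + z⁴), the product of all factors after the first has coefficients 0,1,2,4,6,8,8,7,5 for degrees 0…8.
[z⁸] = 1·7 + 1·8 + 1·8 = 23.

23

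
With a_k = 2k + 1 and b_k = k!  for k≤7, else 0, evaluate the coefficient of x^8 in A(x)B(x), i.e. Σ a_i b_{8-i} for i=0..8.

19900

This is [x^8] in the product of the two ordinary generating functions.
Σ = 1·0 + 3·5040 + 5·720 + 7·120 + 9·24 + 11·6 + 13·2 + 15·1 + 17·1 = 19900.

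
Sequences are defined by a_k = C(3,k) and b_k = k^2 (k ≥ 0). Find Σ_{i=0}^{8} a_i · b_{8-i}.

344

The convolution is the x^8 coefficient of A(x)B(x).
Σ = 1·64 + 3·49 + 3·36 + 1·25 + 0·16 + 0·9 + 0·4 + 0·1 + 0·0 = 344.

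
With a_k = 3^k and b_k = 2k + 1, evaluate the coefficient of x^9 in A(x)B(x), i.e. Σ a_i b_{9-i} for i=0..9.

The convolution is the t^9 coefficient of A(t)B(t).
Σ = 1·19 + 3·17 + 9·15 + 27·13 + 81·11 + 243·9 + 729·7 + 2187·5 + 6561·3 + 19683·1 = 59038.

59038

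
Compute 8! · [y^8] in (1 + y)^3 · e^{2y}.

24832

The EGF product rule gives c_8 = Σ_{k_1+k_2=8} C(8; k_1,k_2) · ∏ g_i(k_i), where (1+y)^3 gives the falling factorial (3)_k; e^{2y} gives (2)^k.
g_1(k) for k = 0…8: 1, 3, 6, 6, 0, 0, 0, 0, 0.
g_2(k) for k = 0…8: 1, 2, 4, 8, 16, 32, 64, 128, 256.
c_8 = Σ_k C(8,k)·g_1(k)·g_2(8−k) = 1·1·256 + 8·3·128 + 28·6·64 + 56·6·32 = 256 + 3072 + 10752 + 10752 = 24832.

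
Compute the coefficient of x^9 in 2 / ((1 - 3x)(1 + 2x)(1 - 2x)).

Partial fractions give a closed form: a_n = (18/5)·3^n + (2/5)·(-2)^n + (-2)·2^n.
At n = 9: a_9 = 69630.

69630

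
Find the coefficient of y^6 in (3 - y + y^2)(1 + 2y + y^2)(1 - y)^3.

(3 - y + y^2) has coefficients 3,-1,1 for degrees 0…2.
(1 + 2y + y^2) has coefficients 1,2,1,0,0,0,0 for degrees 0…6.
Finally multiplying by (1 - y)^3, the product of all factors after the first has coefficients 1,-1,-2,2,1,-1,0 for degrees 0…6.
[y^6] = 3·0 − 1·(-1) + 1·1 = 2.

2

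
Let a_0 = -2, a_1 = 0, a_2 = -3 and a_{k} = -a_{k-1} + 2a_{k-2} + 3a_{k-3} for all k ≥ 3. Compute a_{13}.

The ordinary generating function has denominator 1 + x - 2x^2 - 3x^3.
Iterating the recurrence: a_0,…,a_{13} = -2, 0, -3, -3, -3, -12, -3, -30, -12, -57, -57, -93, -192, -165.

-165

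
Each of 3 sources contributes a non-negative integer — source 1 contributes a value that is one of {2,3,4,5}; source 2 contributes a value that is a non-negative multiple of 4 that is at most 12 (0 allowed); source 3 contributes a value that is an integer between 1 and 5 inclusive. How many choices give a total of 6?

The generating function for the choices is (q^2 + q^3 + q^4 + q^5)·(1 + q^4 + q^8 + q^12)·(q + q^2 + q^3 + q^4 + q^5); the count is [q^6].
(q^2 + q^3 + q^4 + q^5) has coefficients 0,0,1,1,1,1 for degrees 0…5.
(1 + q^4 + q^8 + q^12) has coefficients 1,0,0,0,1,0,0 for degrees 0…6.
Finally multiplying by (q + q^2 + q^3 + q^4 + q^5), the product of all factors after the first has coefficients 0,1,1,1,1,2,1 for degrees 0…6.
[q^6] = 1·1 + 1·1 + 1·1 + 1·1 = 4.

4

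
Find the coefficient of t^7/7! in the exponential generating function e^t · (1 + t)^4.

1961

The EGF product rule gives c_7 = Σ_{k_1+k_2=7} C(7; k_1,k_2) · ∏ g_i(k_i), where e^t gives (1)^k; (1+t)^4 gives the falling factorial (4)_k.
g_1(k) for k = 0…7: 1, 1, 1, 1, 1, 1, 1, 1.
g_2(k) for k = 0…7: 1, 4, 12, 24, 24, 0, 0, 0.
c_7 = Σ_k C(7,k)·g_1(k)·g_2(7−k) = 35·1·24 + 35·1·24 + 21·1·12 + 7·1·4 + 1·1·1 = 840 + 840 + 252 + 28 + 1 = 1961.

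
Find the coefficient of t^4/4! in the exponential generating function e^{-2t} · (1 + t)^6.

The EGF product rule gives c_4 = Σ_{k_1+k_2=4} C(4; k_1,k_2) · ∏ g_i(k_i), where e^{-2t} gives (-2)^k; (1+t)^6 gives the falling factorial (6)_k.
g_1(k) for k = 0…4: 1, -2, 4, -8, 16.
g_2(k) for k = 0…4: 1, 6, 30, 120, 360.
c_4 = Σ_k C(4,k)·g_1(k)·g_2(4−k) = 1·1·360 + 4·(-2)·120 + 6·4·30 + 4·(-8)·6 + 1·16·1 = 360 − 960 + 720 − 192 + 16 = -56.

-56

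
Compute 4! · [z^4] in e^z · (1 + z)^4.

209

The EGF product rule gives c_4 = Σ_{k_1+k_2=4} C(4; k_1,k_2) · ∏ g_i(k_i), where e^z gives (1)^k; (1+z)^4 gives the falling factorial (4)_k.
g_1(k) for k = 0…4: 1, 1, 1, 1, 1.
g_2(k) for k = 0…4: 1, 4, 12, 24, 24.
c_4 = Σ_k C(4,k)·g_1(k)·g_2(4−k) = 1·1·24 + 4·1·24 + 6·1·12 + 4·1·4 + 1·1·1 = 24 + 96 + 72 + 16 + 1 = 209.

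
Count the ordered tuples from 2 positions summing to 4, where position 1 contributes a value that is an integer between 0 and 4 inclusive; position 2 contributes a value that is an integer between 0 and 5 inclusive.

The generating function for the choices is (1 + t + t² + t³ + t⁴)·(1 + t + t² + t³ + t⁴ + t⁵); the count is [t⁴].
(1 + t + t² + t³ + t⁴) has coefficients 1,1,1,1,1 for degrees 0…4.
(1 + t + t² + t³ + t⁴ + t⁵) has coefficients 1,1,1,1,1 for degrees 0…4.
[t⁴] = 1·1 + 1·1 + 1·1 + 1·1 + 1·1 = 5.

5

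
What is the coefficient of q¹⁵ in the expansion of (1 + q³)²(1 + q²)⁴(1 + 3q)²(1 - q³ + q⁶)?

82

(1 + q³)² has coefficients 1,0,0,2,0,0,1 for degrees 0…6.
(1 + q²)⁴ has coefficients 1,0,4,0,6,0,4,0,1,0,0,0,0,0,0,0 for degrees 0…15.
Multiplying by (1 + 3q)² gives running coefficients 1,6,13,24,42,36,58,24,37,6,9,0,0,0,0,0 for degrees 0…15.
Finally multiplying by (1 - q³ + q⁶), the product of all factors after the first has coefficients 1,6,13,23,36,23,35,-12,14,-28,27,-1,52,15,37,6 for degrees 0…15.
[q¹⁵] = 1·6 + 2·52 + 1·(-28) = 82.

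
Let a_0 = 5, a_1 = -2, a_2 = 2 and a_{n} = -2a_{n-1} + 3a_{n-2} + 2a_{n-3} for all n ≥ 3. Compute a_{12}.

The ordinary generating function has denominator 1 + 2x - 3x^2 - 2x^3.
Iterating the recurrence: a_0,…,a_{12} = 5, -2, 2, 0, 2, 0, 6, -8, 34, -80, 246, -664, 1906.

1906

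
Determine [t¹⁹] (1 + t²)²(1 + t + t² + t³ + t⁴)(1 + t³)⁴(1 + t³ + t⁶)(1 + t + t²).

143

(1 + t²)² has coefficients 1,0,2,0,1 for degrees 0…4.
(1 + t + t² + t³ + t⁴) has coefficients 1,1,1,1,1,0,0,0,0,0,0,0,0,0,0,0,0,0,0,0 for degrees 0…19.
Multiplying by (1 + t³)⁴ gives running coefficients 1,1,1,5,5,4,10,10,6,10,10,4,5,5,1,1,1,0,0,0 for degrees 0…19.
Multiplying by (1 + t³ + t⁶) gives running coefficients 1,1,1,6,6,5,16,16,11,25,25,14,25,25,11,16,16,5,6,6 for degrees 0…19.
Finally multiplying by (1 + t + t²), the product of all factors after the first has coefficients 1,2,3,8,13,17,27,37,43,52,61,64,64,64,61,52,43,37,27,17 for degrees 0…19.
[t¹⁹] = 1·17 + 2·37 + 1·52 = 143.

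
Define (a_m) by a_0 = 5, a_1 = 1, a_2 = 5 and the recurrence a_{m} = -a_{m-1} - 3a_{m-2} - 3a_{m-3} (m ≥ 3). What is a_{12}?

The ordinary generating function has denominator 1 + y + 3y^2 + 3y^3.
Iterating the recurrence: a_0,…,a_{12} = 5, 1, 5, -23, 5, 49, 5, -167, 5, 481, 5, -1463, 5.

5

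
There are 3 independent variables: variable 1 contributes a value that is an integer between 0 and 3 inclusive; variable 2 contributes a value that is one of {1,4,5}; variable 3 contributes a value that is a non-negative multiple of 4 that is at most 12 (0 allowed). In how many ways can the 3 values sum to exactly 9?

3

The generating function for the choices is (1 + z + z^2 + z^3)·(z + z^4 + z^5)·(1 + z^4 + z^8 + z^12); the count is [z^9].
(1 + z + z^2 + z^3) has coefficients 1,1,1,1 for degrees 0…3.
(z + z^4 + z^5) has coefficients 0,1,0,0,1,1,0,0,0,0 for degrees 0…9.
Finally multiplying by (1 + z^4 + z^8 + z^12), the product of all factors after the first has coefficients 0,1,0,0,1,2,0,0,1,2 for degrees 0…9.
[z^9] = 1·2 + 1·1 + 1·0 + 1·0 = 3.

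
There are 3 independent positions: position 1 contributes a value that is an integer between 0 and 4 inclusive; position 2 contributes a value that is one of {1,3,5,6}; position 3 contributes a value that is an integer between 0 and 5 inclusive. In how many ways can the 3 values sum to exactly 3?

The generating function for the choices is (1 + x + x^2 + x^3 + x^4)·(x + x^3 + x^5 + x^6)·(1 + x + x^2 + x^3 + x^4 + x^5); the count is [x^3].
(1 + x + x^2 + x^3 + x^4) has coefficients 1,1,1,1 for degrees 0…3.
(x + x^3 + x^5 + x^6) has coefficients 0,1,0,1 for degrees 0…3.
Finally multiplying by (1 + x + x^2 + x^3 + x^4 + x^5), the product of all factors after the first has coefficients 0,1,1,2 for degrees 0…3.
[x^3] = 1·2 + 1·1 + 1·1 + 1·0 = 4.

4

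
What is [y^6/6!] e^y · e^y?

The EGF product rule gives c_6 = Σ_{k_1+k_2=6} C(6; k_1,k_2) · ∏ g_i(k_i), where e^y gives (1)^k; e^y gives (1)^k.
g_1(k) for k = 0…6: 1, 1, 1, 1, 1, 1, 1.
g_2(k) for k = 0…6: 1, 1, 1, 1, 1, 1, 1.
c_6 = Σ_k C(6,k)·g_1(k)·g_2(6−k) = 1·1·1 + 6·1·1 + 15·1·1 + 20·1·1 + 15·1·1 + 6·1·1 + 1·1·1 = 1 + 6 + 15 + 20 + 15 + 6 + 1 = 64.

64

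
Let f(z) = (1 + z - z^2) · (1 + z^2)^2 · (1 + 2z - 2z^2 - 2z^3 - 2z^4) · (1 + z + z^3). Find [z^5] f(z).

(1 + z - z^2) has coefficients 1,1,-1 for degrees 0…2.
(1 + z^2)^2 has coefficients 1,0,2,0,1,0 for degrees 0…5.
Multiplying by (1 + 2z - 2z^2 - 2z^3 - 2z^4) gives running coefficients 1,2,0,2,-5,-2 for degrees 0…5.
Finally multiplying by (1 + z + z^3), the product of all factors after the first has coefficients 1,3,2,3,-1,-7 for degrees 0…5.
[z^5] = 1·(-7) + 1·(-1) − 1·3 = -11.

-11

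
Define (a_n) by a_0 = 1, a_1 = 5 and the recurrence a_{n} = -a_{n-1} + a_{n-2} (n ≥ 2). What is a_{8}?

The ordinary generating function has denominator 1 + y - y^2.
Iterating the recurrence: a_0,…,a_{8} = 1, 5, -4, 9, -13, 22, -35, 57, -92.

-92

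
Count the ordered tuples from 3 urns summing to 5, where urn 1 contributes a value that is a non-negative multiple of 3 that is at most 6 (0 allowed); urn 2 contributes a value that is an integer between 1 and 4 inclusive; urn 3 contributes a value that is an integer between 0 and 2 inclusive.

The generating function for the choices is (1 + y³ + y⁶)·(y + y² + y³ + y⁴)·(1 + y + y²); the count is [y⁵].
(1 + y³ + y⁶) has coefficients 1,0,0,1,0,0 for degrees 0…5.
(y + y² + y³ + y⁴) has coefficients 0,1,1,1,1,0 for degrees 0…5.
Finally multiplying by (1 + y + y²), the product of all factors after the first has coefficients 0,1,2,3,3,2 for degrees 0…5.
[y⁵] = 1·2 + 1·2 = 4.

4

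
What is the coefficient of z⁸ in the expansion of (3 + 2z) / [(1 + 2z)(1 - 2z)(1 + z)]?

853

The denominator gives the recurrence a_n = −a_(n−1) + 4a_(n−2) + 4a_(n−3) for n ≥ 3; the numerator fixes a_0 = 3, a_1 = -1, a_2 = 13.
Iterating: 3, -1, 13, -5, 53, -21, 213, -85, 853, so a_8 = 853.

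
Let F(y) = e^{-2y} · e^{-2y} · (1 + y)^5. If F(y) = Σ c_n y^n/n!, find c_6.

The EGF product rule gives c_6 = Σ_{k_1+k_2+k_3=6} C(6; k_1,k_2,k_3) · ∏ g_i(k_i), where e^{-2y} gives (-2)^k; e^{-2y} gives (-2)^k; (1+y)^5 gives the falling factorial (5)_k.
g_1(k) for k = 0…6: 1, -2, 4, -8, 16, -32, 64.
g_2(k) for k = 0…6: 1, -2, 4, -8, 16, -32, 64.
g_3(k) for k = 0…6: 1, 5, 20, 60, 120, 120, 0.
First combine the last two factors: h(k) = Σ_j C(k,j)·g_2(j)·g_3(k−j) for k = 0…6: 1, 3, 4, -8, -24, 88, 64.
c_6 = Σ_k C(6,k)·g_1(k)·h(6−k) = 1·1·64 + 6·(-2)·88 + 15·4·(-24) + 20·(-8)·(-8) + 15·16·4 + 6·(-32)·3 + 1·64·1 = 64 − 1056 − 1440 + 1280 + 960 − 576 + 64 = -704.

-704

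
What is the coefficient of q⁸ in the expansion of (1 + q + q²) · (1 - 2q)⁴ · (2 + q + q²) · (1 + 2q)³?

(1 + q + q²) has coefficients 1,1,1 for degrees 0…2.
(1 - 2q)⁴ has coefficients 1,-8,24,-32,16,0,0,0,0 for degrees 0…8.
Multiplying by (2 + q + q²) gives running coefficients 2,-15,41,-48,24,-16,16,0,0 for degrees 0…8.
Finally multiplying by (1 + 2q)³, the product of all factors after the first has coefficients 2,-3,-25,34,108,-120,-176,96,64 for degrees 0…8.
[q⁸] = 1·64 + 1·96 + 1·(-176) = -16.

-16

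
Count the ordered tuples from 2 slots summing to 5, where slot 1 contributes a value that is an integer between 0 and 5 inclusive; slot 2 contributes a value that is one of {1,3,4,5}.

The generating function for the choices is (1 + y + y² + y³ + y⁴ + y⁵)·(y + y³ + y⁴ + y⁵); the count is [y⁵].
(1 + y + y² + y³ + y⁴ + y⁵) has coefficients 1,1,1,1,1,1 for degrees 0…5.
(y + y³ + y⁴ + y⁵) has coefficients 0,1,0,1,1,1 for degrees 0…5.
[y⁵] = 1·1 + 1·1 + 1·1 + 1·0 + 1·1 + 1·0 = 4.

4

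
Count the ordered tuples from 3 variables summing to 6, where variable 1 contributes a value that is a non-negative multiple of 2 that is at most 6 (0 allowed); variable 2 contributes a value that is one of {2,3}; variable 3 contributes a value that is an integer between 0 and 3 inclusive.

The generating function for the choices is (1 + x^2 + x^4 + x^6)·(x^2 + x^3)·(1 + x + x^2 + x^3); the count is [x^6].
(1 + x^2 + x^4 + x^6) has coefficients 1,0,1,0,1,0,1 for degrees 0…6.
(x^2 + x^3) has coefficients 0,0,1,1,0,0,0 for degrees 0…6.
Finally multiplying by (1 + x + x^2 + x^3), the product of all factors after the first has coefficients 0,0,1,2,2,2,1 for degrees 0…6.
[x^6] = 1·1 + 1·2 + 1·1 + 1·0 = 4.

4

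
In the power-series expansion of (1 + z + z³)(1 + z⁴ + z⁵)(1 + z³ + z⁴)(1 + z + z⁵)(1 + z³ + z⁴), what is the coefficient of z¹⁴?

(1 + z + z³) has coefficients 1,1,0,1 for degrees 0…3.
(1 + z⁴ + z⁵) has coefficients 1,0,0,0,1,1,0,0,0,0,0,0,0,0,0 for degrees 0…14.
Multiplying by (1 + z³ + z⁴) gives running coefficients 1,0,0,1,2,1,0,1,2,1,0,0,0,0,0 for degrees 0…14.
Multiplying by (1 + z + z⁵) gives running coefficients 1,1,0,1,3,4,1,1,4,5,2,0,1,2,1 for degrees 0…14.
Finally multiplying by (1 + z³ + z⁴), the product of all factors after the first has coefficients 1,1,0,2,5,5,2,5,11,10,4,5,10,9,3 for degrees 0…14.
[z¹⁴] = 1·3 + 1·9 + 1·5 = 17.

17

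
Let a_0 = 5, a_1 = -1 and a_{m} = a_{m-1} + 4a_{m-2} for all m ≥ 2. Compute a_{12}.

The ordinary generating function has denominator 1 - z - 4z^2.
Iterating the recurrence: a_0,…,a_{12} = 5, -1, 19, 15, 91, 151, 515, 1119, 3179, 7655, 20371, 50991, 132475.

132475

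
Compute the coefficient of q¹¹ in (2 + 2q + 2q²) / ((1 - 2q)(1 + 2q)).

2048

The denominator gives the recurrence a_n = 4a_(n−2) for n ≥ 3; the numerator fixes a_0 = 2, a_1 = 2, a_2 = 10.
Iterating: 2, 2, 10, 8, 40, 32, 160, 128, 640, 512, 2560, 2048, so a_11 = 2048.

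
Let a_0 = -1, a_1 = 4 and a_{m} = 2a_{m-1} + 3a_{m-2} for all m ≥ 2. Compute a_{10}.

44285

The ordinary generating function has denominator 1 - 2x - 3x^2.
Iterating the recurrence: a_0,…,a_{10} = -1, 4, 5, 22, 59, 184, 545, 1642, 4919, 14764, 44285.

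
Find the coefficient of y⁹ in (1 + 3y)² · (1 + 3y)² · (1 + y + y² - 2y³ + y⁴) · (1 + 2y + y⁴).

255

(1 + 3y)² has coefficients 1,6,9 for degrees 0…2.
(1 + 3y)² has coefficients 1,6,9,0,0,0,0,0,0,0 for degrees 0…9.
Multiplying by (1 + y + y² - 2y³ + y⁴) gives running coefficients 1,7,16,13,-2,-12,9,0,0,0 for degrees 0…9.
Finally multiplying by (1 + 2y + y⁴), the product of all factors after the first has coefficients 1,9,30,45,25,-9,1,31,-2,-12 for degrees 0…9.
[y⁹] = 1·(-12) + 6·(-2) + 9·31 = 255.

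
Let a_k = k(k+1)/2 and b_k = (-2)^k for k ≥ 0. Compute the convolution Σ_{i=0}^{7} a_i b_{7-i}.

30

The convolution is the t^7 coefficient of A(t)B(t).
Σ = 0·(-128) + 1·64 + 3·(-32) + 6·16 + 10·(-8) + 15·4 + 21·(-2) + 28·1 = 30.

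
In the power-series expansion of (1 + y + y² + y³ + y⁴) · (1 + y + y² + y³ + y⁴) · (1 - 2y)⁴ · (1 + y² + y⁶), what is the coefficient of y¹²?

35

(1 + y + y² + y³ + y⁴) has coefficients 1,1,1,1,1 for degrees 0…4.
(1 + y + y² + y³ + y⁴) has coefficients 1,1,1,1,1,0,0,0,0,0,0,0,0 for degrees 0…12.
Multiplying by (1 - 2y)⁴ gives running coefficients 1,-7,17,-15,1,0,8,-16,16,0,0,0,0 for degrees 0…12.
Finally multiplying by (1 + y² + y⁶), the product of all factors after the first has coefficients 1,-7,18,-22,18,-15,10,-23,41,-31,17,0,8 for degrees 0…12.
[y¹²] = 1·8 + 1·0 + 1·17 + 1·(-31) + 1·41 = 35.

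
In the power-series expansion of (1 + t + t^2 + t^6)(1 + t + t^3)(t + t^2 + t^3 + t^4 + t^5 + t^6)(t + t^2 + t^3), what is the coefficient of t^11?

(1 + t + t^2 + t^6) has coefficients 1,1,1,0,0,0,1 for degrees 0…6.
(1 + t + t^3) has coefficients 1,1,0,1,0,0,0,0,0,0,0,0 for degrees 0…11.
Multiplying by (t + t^2 + t^3 + t^4 + t^5 + t^6) gives running coefficients 0,1,2,2,3,3,3,2,1,1,0,0 for degrees 0…11.
Finally multiplying by (t + t^2 + t^3), the product of all factors after the first has coefficients 0,0,1,3,5,7,8,9,8,6,4,2 for degrees 0…11.
[t^11] = 1·2 + 1·4 + 1·6 + 1·7 = 19.

19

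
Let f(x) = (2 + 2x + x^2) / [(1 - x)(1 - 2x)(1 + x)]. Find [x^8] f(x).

1107

Partial fractions give a closed form: a_n = (-5/2)·1^n + (13/3)·2^n + (1/6)·(-1)^n.
At n = 8: a_8 = 1107.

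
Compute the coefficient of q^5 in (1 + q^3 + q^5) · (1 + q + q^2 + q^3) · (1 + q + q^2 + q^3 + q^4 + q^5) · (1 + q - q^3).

(1 + q^3 + q^5) has coefficients 1,0,0,1,0,1 for degrees 0…5.
(1 + q + q^2 + q^3) has coefficients 1,1,1,1,0,0 for degrees 0…5.
Multiplying by (1 + q + q^2 + q^3 + q^4 + q^5) gives running coefficients 1,2,3,4,4,4 for degrees 0…5.
Finally multiplying by (1 + q - q^3), the product of all factors after the first has coefficients 1,3,5,6,6,5 for degrees 0…5.
[q^5] = 1·5 + 1·5 + 1·1 = 11.

11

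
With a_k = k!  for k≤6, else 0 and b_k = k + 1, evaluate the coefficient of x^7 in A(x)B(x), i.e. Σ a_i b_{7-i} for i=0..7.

1953

The convolution is the t^7 coefficient of A(t)B(t).
Σ = 1·8 + 1·7 + 2·6 + 6·5 + 24·4 + 120·3 + 720·2 + 0·1 = 1953.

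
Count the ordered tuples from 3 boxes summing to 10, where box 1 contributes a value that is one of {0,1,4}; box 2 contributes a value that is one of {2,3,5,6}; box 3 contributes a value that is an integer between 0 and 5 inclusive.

8

The generating function for the choices is (1 + x + x⁴)·(x² + x³ + x⁵ + x⁶)·(1 + x + x² + x³ + x⁴ + x⁵); the count is [x¹⁰].
(1 + x + x⁴) has coefficients 1,1,0,0,1 for degrees 0…4.
(x² + x³ + x⁵ + x⁶) has coefficients 0,0,1,1,0,1,1,0,0,0,0 for degrees 0…10.
Finally multiplying by (1 + x + x² + x³ + x⁴ + x⁵), the product of all factors after the first has coefficients 0,0,1,2,2,3,4,4,3,2,2 for degrees 0…10.
[x¹⁰] = 1·2 + 1·2 + 1·4 = 8.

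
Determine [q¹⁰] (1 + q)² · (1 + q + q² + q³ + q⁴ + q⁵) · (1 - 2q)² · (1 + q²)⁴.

62

(1 + q)² has coefficients 1,2,1 for degrees 0…2.
(1 + q + q² + q³ + q⁴ + q⁵) has coefficients 1,1,1,1,1,1,0,0,0,0,0 for degrees 0…10.
Multiplying by (1 - 2q)² gives running coefficients 1,-3,1,1,1,1,0,4,0,0,0 for degrees 0…10.
Finally multiplying by (1 + q²)⁴, the product of all factors after the first has coefficients 1,-3,5,-11,11,-13,14,2,11,23,5 for degrees 0…10.
[q¹⁰] = 1·5 + 2·23 + 1·11 = 62.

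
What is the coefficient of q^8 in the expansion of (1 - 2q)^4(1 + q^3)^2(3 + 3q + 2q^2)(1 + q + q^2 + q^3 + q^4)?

-6

(1 - 2q)^4 has coefficients 1,-8,24,-32,16 for degrees 0…4.
(1 + q^3)^2 has coefficients 1,0,0,2,0,0,1,0,0 for degrees 0…8.
Multiplying by (3 + 3q + 2q^2) gives running coefficients 3,3,2,6,6,4,3,3,2 for degrees 0…8.
Finally multiplying by (1 + q + q^2 + q^3 + q^4), the product of all factors after the first has coefficients 3,6,8,14,20,21,21,22,18 for degrees 0…8.
[q^8] = 1·18 − 8·22 + 24·21 − 32·21 + 16·20 = -6.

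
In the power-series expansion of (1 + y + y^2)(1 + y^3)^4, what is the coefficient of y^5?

(1 + y + y^2) has coefficients 1,1,1 for degrees 0…2.
(1 + y^3)^4 has coefficients 1,0,0,4,0,0 for degrees 0…5.
[y^5] = 1·0 + 1·0 + 1·4 = 4.

4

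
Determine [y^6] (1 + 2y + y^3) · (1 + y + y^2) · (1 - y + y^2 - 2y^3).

-6

(1 + 2y + y^3) has coefficients 1,2,0,1 for degrees 0…3.
(1 + y + y^2) has coefficients 1,1,1,0,0,0,0 for degrees 0…6.
Finally multiplying by (1 - y + y^2 - 2y^3), the product of all factors after the first has coefficients 1,0,1,-2,-1,-2,0 for degrees 0…6.
[y^6] = 1·0 + 2·(-2) + 1·(-2) = -6.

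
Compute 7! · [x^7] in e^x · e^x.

The EGF product rule gives c_7 = Σ_{k_1+k_2=7} C(7; k_1,k_2) · ∏ g_i(k_i), where e^x gives (1)^k; e^x gives (1)^k.
g_1(k) for k = 0…7: 1, 1, 1, 1, 1, 1, 1, 1.
g_2(k) for k = 0…7: 1, 1, 1, 1, 1, 1, 1, 1.
c_7 = Σ_k C(7,k)·g_1(k)·g_2(7−k) = 1·1·1 + 7·1·1 + 21·1·1 + 35·1·1 + 35·1·1 + 21·1·1 + 7·1·1 + 1·1·1 = 1 + 7 + 21 + 35 + 35 + 21 + 7 + 1 = 128.

128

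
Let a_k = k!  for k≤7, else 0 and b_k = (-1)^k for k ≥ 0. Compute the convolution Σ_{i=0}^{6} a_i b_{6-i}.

620

Write out a_i and b_{6-i} for i = 0,…,6 and sum the products.
Σ = 1·1 + 1·(-1) + 2·1 + 6·(-1) + 24·1 + 120·(-1) + 720·1 = 620.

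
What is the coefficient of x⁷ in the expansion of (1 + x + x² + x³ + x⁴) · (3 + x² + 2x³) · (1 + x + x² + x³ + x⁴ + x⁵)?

(1 + x + x² + x³ + x⁴) has coefficients 1,1,1,1,1 for degrees 0…4.
(3 + x² + 2x³) has coefficients 3,0,1,2,0,0,0,0 for degrees 0…7.
Finally multiplying by (1 + x + x² + x³ + x⁴ + x⁵), the product of all factors after the first has coefficients 3,3,4,6,6,6,3,3 for degrees 0…7.
[x⁷] = 1·3 + 1·3 + 1·6 + 1·6 + 1·6 = 24.

24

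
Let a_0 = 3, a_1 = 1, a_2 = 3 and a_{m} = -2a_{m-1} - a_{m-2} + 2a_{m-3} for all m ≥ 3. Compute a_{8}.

-23

The ordinary generating function has denominator 1 + 2z + z^2 - 2z^3.
Iterating the recurrence: a_0,…,a_{8} = 3, 1, 3, -1, 1, 5, -13, 23, -23.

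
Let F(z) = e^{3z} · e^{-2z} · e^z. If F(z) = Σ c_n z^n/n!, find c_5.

The EGF product rule gives c_5 = Σ_{k_1+k_2+k_3=5} C(5; k_1,k_2,k_3) · ∏ g_i(k_i), where e^{3z} gives (3)^k; e^{-2z} gives (-2)^k; e^z gives (1)^k.
g_1(k) for k = 0…5: 1, 3, 9, 27, 81, 243.
g_2(k) for k = 0…5: 1, -2, 4, -8, 16, -32.
g_3(k) for k = 0…5: 1, 1, 1, 1, 1, 1.
First combine the last two factors: h(k) = Σ_j C(k,j)·g_2(j)·g_3(k−j) for k = 0…5: 1, -1, 1, -1, 1, -1.
c_5 = Σ_k C(5,k)·g_1(k)·h(5−k) = 1·1·(-1) + 5·3·1 + 10·9·(-1) + 10·27·1 + 5·81·(-1) + 1·243·1 = −1 + 15 − 90 + 270 − 405 + 243 = 32.

32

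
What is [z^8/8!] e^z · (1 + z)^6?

93289

The EGF product rule gives c_8 = Σ_{k_1+k_2=8} C(8; k_1,k_2) · ∏ g_i(k_i), where e^z gives (1)^k; (1+z)^6 gives the falling factorial (6)_k.
g_1(k) for k = 0…8: 1, 1, 1, 1, 1, 1, 1, 1, 1.
g_2(k) for k = 0…8: 1, 6, 30, 120, 360, 720, 720, 0, 0.
c_8 = Σ_k C(8,k)·g_1(k)·g_2(8−k) = 28·1·720 + 56·1·720 + 70·1·360 + 56·1·120 + 28·1·30 + 8·1·6 + 1·1·1 = 20160 + 40320 + 25200 + 6720 + 840 + 48 + 1 = 93289.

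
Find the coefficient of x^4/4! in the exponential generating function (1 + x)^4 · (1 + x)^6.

5040

The EGF product rule gives c_4 = Σ_{k_1+k_2=4} C(4; k_1,k_2) · ∏ g_i(k_i), where (1+x)^4 gives the falling factorial (4)_k; (1+x)^6 gives the falling factorial (6)_k.
g_1(k) for k = 0…4: 1, 4, 12, 24, 24.
g_2(k) for k = 0…4: 1, 6, 30, 120, 360.
c_4 = Σ_k C(4,k)·g_1(k)·g_2(4−k) = 1·1·360 + 4·4·120 + 6·12·30 + 4·24·6 + 1·24·1 = 360 + 1920 + 2160 + 576 + 24 = 5040.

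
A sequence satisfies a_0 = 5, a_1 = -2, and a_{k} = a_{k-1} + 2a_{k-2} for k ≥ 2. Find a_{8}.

260

The ordinary generating function has denominator 1 - q - 2q^2.
Iterating the recurrence: a_0,…,a_{8} = 5, -2, 8, 4, 20, 28, 68, 124, 260.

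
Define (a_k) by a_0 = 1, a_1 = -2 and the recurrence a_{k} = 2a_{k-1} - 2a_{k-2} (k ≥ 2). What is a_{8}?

16

The ordinary generating function has denominator 1 - 2z + 2z^2.
Iterating the recurrence: a_0,…,a_{8} = 1, -2, -6, -8, -4, 8, 24, 32, 16.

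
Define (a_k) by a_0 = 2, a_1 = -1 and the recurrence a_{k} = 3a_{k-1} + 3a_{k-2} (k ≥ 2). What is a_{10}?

78003

The ordinary generating function has denominator 1 - 3y - 3y^2.
Iterating the recurrence: a_0,…,a_{10} = 2, -1, 3, 6, 27, 99, 378, 1431, 5427, 20574, 78003.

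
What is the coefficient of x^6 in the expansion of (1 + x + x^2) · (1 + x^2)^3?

(1 + x + x^2) has coefficients 1,1,1 for degrees 0…2.
(1 + x^2)^3 has coefficients 1,0,3,0,3,0,1 for degrees 0…6.
[x^6] = 1·1 + 1·0 + 1·3 = 4.

4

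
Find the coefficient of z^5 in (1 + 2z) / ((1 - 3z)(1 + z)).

Partial fractions give a closed form: a_n = (5/4)·3^n + (-1/4)·(-1)^n.
At n = 5: a_5 = 304.

304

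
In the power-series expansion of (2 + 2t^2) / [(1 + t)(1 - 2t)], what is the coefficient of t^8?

428

The denominator gives the recurrence a_n = a_(n−1) + 2a_(n−2) for n ≥ 3; the numerator fixes a_0 = 2, a_1 = 2, a_2 = 8.
Iterating: 2, 2, 8, 12, 28, 52, 108, 212, 428, so a_8 = 428.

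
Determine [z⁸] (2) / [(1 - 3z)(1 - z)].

19682

Partial fractions give a closed form: a_n = (3)·3^n + (-1)·1^n.
At n = 8: a_8 = 19682.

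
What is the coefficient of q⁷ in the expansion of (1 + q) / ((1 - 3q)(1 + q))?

2187

The denominator gives the recurrence a_n = 2a_(n−1) + 3a_(n−2) for n ≥ 3; the numerator fixes a_0 = 1, a_1 = 3, a_2 = 9.
Iterating: 1, 3, 9, 27, 81, 243, 729, 2187, so a_7 = 2187.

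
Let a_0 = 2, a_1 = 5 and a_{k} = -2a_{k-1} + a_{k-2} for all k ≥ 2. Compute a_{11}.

23949

The ordinary generating function has denominator 1 + 2z - z^2.
Iterating the recurrence: a_0,…,a_{11} = 2, 5, -8, 21, -50, 121, -292, 705, -1702, 4109, -9920, 23949.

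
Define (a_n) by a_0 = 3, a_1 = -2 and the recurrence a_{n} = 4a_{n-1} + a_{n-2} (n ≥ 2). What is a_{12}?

-9643485

The ordinary generating function has denominator 1 - 4y - y^2.
Iterating the recurrence: a_0,…,a_{12} = 3, -2, -5, -22, -93, -394, -1669, -7070, -29949, -126866, -537413, -2276518, -9643485.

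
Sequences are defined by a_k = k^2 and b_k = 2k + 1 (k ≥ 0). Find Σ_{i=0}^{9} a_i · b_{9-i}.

The convolution is the x^9 coefficient of A(x)B(x).
Σ = 0·19 + 1·17 + 4·15 + 9·13 + 16·11 + 25·9 + 36·7 + 49·5 + 64·3 + 81·1 = 1365.

1365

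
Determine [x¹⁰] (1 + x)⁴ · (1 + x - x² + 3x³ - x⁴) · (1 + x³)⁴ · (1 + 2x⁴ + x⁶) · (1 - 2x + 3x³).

(1 + x)⁴ has coefficients 1,4,6,4,1 for degrees 0…4.
(1 + x - x² + 3x³ - x⁴) has coefficients 1,1,-1,3,-1,0,0,0,0,0,0 for degrees 0…10.
Multiplying by (1 + x³)⁴ gives running coefficients 1,1,-1,7,3,-4,18,2,-6,22,-2 for degrees 0…10.
Multiplying by (1 + 2x⁴ + x⁶) gives running coefficients 1,1,-1,7,5,-2,17,17,-1,21,37 for degrees 0…10.
Finally multiplying by (1 - 2x + 3x³), the product of all factors after the first has coefficients 1,-1,-3,12,-6,-15,42,-2,-41,74,46 for degrees 0…10.
[x¹⁰] = 1·46 + 4·74 + 6·(-41) + 4·(-2) + 1·42 = 130.

130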